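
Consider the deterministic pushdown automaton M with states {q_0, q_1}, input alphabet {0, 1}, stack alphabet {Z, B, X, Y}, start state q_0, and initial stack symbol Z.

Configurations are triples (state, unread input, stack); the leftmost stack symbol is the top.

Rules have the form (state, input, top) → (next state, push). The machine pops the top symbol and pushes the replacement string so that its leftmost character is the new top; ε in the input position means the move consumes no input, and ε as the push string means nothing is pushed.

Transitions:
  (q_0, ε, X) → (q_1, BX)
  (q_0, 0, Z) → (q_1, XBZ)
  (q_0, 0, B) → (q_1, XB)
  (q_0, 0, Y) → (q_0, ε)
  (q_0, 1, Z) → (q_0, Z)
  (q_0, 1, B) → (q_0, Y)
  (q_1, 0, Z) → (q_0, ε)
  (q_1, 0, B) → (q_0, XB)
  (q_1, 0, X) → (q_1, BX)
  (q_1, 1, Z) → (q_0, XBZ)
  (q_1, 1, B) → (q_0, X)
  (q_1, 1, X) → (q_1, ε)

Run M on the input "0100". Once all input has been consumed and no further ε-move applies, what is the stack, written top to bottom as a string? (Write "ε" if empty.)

BXBXBZ

(q_0, 0100, Z) ⊢ (q_1, 100, XBZ) ⊢ (q_1, 00, BZ) ⊢ (q_0, 0, XBZ) ⊢ (q_1, 0, BXBZ) ⊢ (q_0, ε, XBXBZ) ⊢ (q_1, ε, BXBXBZ)
All input consumed in state q_1 with stack BXBXBZ.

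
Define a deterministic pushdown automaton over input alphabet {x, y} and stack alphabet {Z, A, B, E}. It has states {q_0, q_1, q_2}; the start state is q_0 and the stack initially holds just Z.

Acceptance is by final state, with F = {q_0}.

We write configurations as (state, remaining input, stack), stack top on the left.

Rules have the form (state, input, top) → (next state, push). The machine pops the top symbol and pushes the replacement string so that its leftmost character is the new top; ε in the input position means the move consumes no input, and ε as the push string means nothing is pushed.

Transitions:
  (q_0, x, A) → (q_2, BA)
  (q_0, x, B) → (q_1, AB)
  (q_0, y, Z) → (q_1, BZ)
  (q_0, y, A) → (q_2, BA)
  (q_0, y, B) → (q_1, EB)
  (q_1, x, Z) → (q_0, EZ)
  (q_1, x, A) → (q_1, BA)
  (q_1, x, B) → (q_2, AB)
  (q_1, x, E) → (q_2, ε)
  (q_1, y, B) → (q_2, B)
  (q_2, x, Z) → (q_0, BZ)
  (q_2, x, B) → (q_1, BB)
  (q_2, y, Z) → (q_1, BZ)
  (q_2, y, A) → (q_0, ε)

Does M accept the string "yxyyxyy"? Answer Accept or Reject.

(q_0, yxyyxyy, Z) ⊢ (q_1, xyyxyy, BZ) ⊢ (q_2, yyxyy, ABZ) ⊢ (q_0, yxyy, BZ) ⊢ (q_1, xyy, EBZ) ⊢ (q_2, yy, BZ)
No transition applies at (q_2, yy, BZ); input not fully consumed.

Reject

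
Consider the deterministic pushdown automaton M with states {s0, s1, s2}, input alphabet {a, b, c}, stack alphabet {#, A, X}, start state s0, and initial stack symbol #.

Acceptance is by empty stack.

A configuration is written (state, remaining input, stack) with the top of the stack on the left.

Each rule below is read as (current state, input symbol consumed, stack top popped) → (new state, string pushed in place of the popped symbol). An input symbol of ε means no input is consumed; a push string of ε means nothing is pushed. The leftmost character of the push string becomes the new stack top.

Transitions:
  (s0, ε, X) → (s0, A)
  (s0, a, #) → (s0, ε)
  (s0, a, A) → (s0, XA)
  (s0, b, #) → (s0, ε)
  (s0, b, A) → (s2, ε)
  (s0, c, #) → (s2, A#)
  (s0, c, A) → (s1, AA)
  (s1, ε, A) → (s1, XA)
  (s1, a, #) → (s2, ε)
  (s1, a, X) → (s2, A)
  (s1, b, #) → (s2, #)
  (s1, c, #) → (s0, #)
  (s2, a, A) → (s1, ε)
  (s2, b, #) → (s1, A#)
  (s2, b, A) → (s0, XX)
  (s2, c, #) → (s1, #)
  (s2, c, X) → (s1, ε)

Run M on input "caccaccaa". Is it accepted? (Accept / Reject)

Accept

(s0, caccaccaa, #) ⊢ (s2, accaccaa, A#) ⊢ (s1, ccaccaa, #) ⊢ (s0, caccaa, #) ⊢ (s2, accaa, A#) ⊢ (s1, ccaa, #) ⊢ (s0, caa, #) ⊢ (s2, aa, A#) ⊢ (s1, a, #) ⊢ (s2, ε, ε)
All input consumed and the stack is empty.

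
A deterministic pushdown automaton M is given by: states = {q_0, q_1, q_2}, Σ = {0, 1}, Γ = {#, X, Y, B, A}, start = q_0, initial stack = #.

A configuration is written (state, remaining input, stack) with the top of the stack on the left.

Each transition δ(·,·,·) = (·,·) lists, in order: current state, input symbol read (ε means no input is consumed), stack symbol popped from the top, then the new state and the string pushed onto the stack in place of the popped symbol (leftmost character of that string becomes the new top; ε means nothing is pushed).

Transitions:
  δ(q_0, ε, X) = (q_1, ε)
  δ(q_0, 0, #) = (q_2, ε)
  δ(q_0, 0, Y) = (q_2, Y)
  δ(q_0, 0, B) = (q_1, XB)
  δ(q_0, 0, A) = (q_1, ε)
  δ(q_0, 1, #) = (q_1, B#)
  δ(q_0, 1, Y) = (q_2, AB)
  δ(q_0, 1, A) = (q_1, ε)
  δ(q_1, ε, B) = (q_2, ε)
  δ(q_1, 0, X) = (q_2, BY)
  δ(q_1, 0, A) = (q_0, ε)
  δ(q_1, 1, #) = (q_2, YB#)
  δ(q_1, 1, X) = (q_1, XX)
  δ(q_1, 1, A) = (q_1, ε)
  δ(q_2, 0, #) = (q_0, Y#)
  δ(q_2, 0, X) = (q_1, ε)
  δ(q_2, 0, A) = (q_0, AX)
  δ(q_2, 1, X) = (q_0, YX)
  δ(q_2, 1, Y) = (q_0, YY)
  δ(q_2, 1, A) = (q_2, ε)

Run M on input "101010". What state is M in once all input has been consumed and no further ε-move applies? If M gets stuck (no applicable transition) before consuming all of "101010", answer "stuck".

(q_0, 101010, #)
  read 1, top #: go to q_1, push B# → (q_1, 01010, B#)
  ε-move, top B: go to q_2, push ε → (q_2, 01010, #)
  read 0, top #: go to q_0, push Y# → (q_0, 1010, Y#)
  read 1, top Y: go to q_2, push AB → (q_2, 010, AB#)
  read 0, top A: go to q_0, push AX → (q_0, 10, AXB#)
  read 1, top A: go to q_1, push ε → (q_1, 0, XB#)
  read 0, top X: go to q_2, push BY → (q_2, ε, BYB#)
All input consumed; M is in state q_2.

q_2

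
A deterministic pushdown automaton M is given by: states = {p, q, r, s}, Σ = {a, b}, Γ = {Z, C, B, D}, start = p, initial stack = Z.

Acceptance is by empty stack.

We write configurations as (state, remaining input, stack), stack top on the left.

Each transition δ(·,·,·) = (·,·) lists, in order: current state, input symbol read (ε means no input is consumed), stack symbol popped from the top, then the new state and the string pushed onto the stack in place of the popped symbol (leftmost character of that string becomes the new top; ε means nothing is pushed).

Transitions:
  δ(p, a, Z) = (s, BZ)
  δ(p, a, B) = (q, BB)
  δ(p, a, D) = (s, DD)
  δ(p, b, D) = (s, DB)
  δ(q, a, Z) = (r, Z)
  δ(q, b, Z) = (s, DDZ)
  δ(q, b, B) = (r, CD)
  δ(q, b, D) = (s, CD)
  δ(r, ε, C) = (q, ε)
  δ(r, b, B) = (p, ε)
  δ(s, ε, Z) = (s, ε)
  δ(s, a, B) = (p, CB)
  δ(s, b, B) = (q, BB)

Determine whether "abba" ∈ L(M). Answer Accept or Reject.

Reject

(p, abba, Z)
  read a, top Z: go to s, push BZ → (s, bba, BZ)
  read b, top B: go to q, push BB → (q, ba, BBZ)
  read b, top B: go to r, push CD → (r, a, CDBZ)
  ε-move, top C: go to q, push ε → (q, a, DBZ)
No transition applies at (q, a, DBZ); input not fully consumed.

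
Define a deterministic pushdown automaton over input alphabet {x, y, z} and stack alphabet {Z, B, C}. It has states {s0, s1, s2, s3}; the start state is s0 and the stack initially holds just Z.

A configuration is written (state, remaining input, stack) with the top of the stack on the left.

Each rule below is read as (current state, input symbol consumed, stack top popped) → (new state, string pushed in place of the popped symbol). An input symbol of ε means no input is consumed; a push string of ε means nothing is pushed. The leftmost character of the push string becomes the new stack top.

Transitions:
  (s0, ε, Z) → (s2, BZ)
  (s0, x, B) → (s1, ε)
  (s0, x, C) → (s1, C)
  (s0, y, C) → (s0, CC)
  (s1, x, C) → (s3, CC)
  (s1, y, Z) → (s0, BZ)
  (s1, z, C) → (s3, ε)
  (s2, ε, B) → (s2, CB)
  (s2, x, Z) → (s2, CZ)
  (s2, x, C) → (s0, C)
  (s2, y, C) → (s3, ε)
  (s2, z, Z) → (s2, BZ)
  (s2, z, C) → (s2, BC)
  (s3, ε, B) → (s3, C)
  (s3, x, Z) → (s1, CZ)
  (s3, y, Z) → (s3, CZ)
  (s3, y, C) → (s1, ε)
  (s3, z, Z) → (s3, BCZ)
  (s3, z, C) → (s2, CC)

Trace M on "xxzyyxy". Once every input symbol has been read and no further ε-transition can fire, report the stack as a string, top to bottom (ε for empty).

BZ

(s0, xxzyyxy, Z)
  ε-move, top Z: go to s2, push BZ → (s2, xxzyyxy, BZ)
  ε-move, top B: go to s2, push CB → (s2, xxzyyxy, CBZ)
  read x, top C: go to s0, push C → (s0, xzyyxy, CBZ)
  read x, top C: go to s1, push C → (s1, zyyxy, CBZ)
  read z, top C: go to s3, push ε → (s3, yyxy, BZ)
  ε-move, top B: go to s3, push C → (s3, yyxy, CZ)
  read y, top C: go to s1, push ε → (s1, yxy, Z)
  read y, top Z: go to s0, push BZ → (s0, xy, BZ)
  read x, top B: go to s1, push ε → (s1, y, Z)
  read y, top Z: go to s0, push BZ → (s0, ε, BZ)
All input consumed in state s0 with stack BZ.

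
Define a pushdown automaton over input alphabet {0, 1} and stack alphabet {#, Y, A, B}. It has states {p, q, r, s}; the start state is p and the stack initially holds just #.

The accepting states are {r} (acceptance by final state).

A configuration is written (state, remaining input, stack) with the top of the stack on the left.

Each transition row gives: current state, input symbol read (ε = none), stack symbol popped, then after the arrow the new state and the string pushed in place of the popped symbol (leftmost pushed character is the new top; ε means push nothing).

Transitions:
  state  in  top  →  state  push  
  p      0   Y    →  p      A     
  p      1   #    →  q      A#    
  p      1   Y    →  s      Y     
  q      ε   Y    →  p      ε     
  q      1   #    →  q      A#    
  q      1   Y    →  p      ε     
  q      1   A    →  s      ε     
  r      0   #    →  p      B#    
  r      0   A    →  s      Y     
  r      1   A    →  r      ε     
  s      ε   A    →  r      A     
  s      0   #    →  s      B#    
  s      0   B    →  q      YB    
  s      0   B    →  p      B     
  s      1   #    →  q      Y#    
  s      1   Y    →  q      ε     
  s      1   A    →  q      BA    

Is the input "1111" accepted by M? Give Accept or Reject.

No computation consumes all input and reaches a final state.

Reject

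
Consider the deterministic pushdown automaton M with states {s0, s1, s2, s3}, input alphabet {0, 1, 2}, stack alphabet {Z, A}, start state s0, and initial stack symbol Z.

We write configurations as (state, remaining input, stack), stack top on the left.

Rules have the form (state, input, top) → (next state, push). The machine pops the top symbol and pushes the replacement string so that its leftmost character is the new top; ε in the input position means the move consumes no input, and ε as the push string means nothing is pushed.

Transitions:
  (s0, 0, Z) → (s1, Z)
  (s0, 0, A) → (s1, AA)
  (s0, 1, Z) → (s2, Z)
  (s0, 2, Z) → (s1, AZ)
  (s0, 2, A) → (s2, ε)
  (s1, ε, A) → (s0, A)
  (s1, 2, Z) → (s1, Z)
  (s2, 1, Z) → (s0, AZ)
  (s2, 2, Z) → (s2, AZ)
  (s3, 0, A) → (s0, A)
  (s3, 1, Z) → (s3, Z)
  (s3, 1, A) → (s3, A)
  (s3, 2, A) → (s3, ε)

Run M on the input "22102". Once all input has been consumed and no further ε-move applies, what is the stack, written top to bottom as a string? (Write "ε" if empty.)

AZ

(s0, 22102, Z)
  read 2, top Z: go to s1, push AZ → (s1, 2102, AZ)
  ε-move, top A: go to s0, push A → (s0, 2102, AZ)
  read 2, top A: go to s2, push ε → (s2, 102, Z)
  read 1, top Z: go to s0, push AZ → (s0, 02, AZ)
  read 0, top A: go to s1, push AA → (s1, 2, AAZ)
  ε-move, top A: go to s0, push A → (s0, 2, AAZ)
  read 2, top A: go to s2, push ε → (s2, ε, AZ)
All input consumed in state s2 with stack AZ.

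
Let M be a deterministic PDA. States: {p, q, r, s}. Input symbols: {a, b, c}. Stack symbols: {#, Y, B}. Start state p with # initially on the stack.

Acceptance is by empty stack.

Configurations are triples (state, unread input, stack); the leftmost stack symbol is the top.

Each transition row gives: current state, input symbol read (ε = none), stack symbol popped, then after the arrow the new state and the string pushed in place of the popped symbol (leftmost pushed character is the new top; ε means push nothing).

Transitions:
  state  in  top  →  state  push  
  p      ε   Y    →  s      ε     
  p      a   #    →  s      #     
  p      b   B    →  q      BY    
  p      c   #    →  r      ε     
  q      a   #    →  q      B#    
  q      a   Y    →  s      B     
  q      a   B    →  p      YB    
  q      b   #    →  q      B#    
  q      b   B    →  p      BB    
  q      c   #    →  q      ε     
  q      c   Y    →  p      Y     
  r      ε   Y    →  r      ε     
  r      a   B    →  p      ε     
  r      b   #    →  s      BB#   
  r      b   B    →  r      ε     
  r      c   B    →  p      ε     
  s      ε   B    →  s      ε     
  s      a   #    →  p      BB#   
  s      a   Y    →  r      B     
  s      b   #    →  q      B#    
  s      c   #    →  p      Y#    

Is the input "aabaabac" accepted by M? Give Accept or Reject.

Accept

(p, aabaabac, #) ⊢ (s, abaabac, #) ⊢ (p, baabac, BB#) ⊢ (q, aabac, BYB#) ⊢ (p, abac, YBYB#) ⊢ (s, abac, BYB#) ⊢ (s, abac, YB#) ⊢ (r, bac, BB#) ⊢ (r, ac, B#) ⊢ (p, c, #) ⊢ (r, ε, ε)
All input consumed and the stack is empty.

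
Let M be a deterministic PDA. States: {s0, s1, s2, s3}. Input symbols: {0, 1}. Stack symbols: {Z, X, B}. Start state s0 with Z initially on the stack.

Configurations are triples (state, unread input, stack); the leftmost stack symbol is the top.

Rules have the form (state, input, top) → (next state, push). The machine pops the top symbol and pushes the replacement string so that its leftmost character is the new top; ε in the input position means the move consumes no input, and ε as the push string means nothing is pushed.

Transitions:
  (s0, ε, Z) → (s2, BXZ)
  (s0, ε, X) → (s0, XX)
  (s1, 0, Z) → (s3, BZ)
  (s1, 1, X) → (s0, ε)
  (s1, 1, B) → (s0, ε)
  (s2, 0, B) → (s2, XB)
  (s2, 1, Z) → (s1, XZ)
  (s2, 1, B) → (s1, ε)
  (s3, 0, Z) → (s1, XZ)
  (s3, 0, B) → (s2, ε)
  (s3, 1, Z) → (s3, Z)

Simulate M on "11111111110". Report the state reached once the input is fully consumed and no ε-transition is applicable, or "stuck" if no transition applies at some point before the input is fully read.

(s0, 11111111110, Z) ⊢ (s2, 11111111110, BXZ) ⊢ (s1, 1111111110, XZ) ⊢ (s0, 111111110, Z) ⊢ (s2, 111111110, BXZ) ⊢ (s1, 11111110, XZ) ⊢ (s0, 1111110, Z) ⊢ (s2, 1111110, BXZ) ⊢ (s1, 111110, XZ) ⊢ (s0, 11110, Z) ⊢ (s2, 11110, BXZ) ⊢ (s1, 1110, XZ) ⊢ (s0, 110, Z) ⊢ (s2, 110, BXZ) ⊢ (s1, 10, XZ) ⊢ (s0, 0, Z) ⊢ (s2, 0, BXZ) ⊢ (s2, ε, XBXZ)
All input consumed; M is in state s2.

s2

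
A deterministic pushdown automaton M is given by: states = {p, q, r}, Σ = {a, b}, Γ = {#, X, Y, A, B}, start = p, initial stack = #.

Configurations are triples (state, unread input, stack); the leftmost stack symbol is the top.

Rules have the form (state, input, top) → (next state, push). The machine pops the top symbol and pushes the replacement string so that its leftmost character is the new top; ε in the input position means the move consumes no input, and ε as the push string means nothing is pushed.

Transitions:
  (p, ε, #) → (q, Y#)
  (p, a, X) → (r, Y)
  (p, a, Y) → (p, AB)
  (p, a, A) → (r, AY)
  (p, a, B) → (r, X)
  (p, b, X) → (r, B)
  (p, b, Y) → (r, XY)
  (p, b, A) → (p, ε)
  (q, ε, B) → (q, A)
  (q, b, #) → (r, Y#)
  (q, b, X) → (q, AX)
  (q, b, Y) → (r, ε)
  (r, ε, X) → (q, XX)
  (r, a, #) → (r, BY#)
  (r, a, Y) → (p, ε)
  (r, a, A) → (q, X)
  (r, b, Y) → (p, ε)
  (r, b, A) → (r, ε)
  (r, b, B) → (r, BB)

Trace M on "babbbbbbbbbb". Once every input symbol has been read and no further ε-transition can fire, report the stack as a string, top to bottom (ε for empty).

(p, babbbbbbbbbb, #)
  ε-move, top #: go to q, push Y# → (q, babbbbbbbbbb, Y#)
  read b, top Y: go to r, push ε → (r, abbbbbbbbbb, #)
  read a, top #: go to r, push BY# → (r, bbbbbbbbbb, BY#)
  read b, top B: go to r, push BB → (r, bbbbbbbbb, BBY#)
  read b, top B: go to r, push BB → (r, bbbbbbbb, BBBY#)
  read b, top B: go to r, push BB → (r, bbbbbbb, BBBBY#)
  read b, top B: go to r, push BB → (r, bbbbbb, BBBBBY#)
  read b, top B: go to r, push BB → (r, bbbbb, BBBBBBY#)
  read b, top B: go to r, push BB → (r, bbbb, BBBBBBBY#)
  read b, top B: go to r, push BB → (r, bbb, BBBBBBBBY#)
  read b, top B: go to r, push BB → (r, bb, BBBBBBBBBY#)
  read b, top B: go to r, push BB → (r, b, BBBBBBBBBBY#)
  read b, top B: go to r, push BB → (r, ε, BBBBBBBBBBBY#)
All input consumed in state r with stack BBBBBBBBBBBY#.

BBBBBBBBBBBY#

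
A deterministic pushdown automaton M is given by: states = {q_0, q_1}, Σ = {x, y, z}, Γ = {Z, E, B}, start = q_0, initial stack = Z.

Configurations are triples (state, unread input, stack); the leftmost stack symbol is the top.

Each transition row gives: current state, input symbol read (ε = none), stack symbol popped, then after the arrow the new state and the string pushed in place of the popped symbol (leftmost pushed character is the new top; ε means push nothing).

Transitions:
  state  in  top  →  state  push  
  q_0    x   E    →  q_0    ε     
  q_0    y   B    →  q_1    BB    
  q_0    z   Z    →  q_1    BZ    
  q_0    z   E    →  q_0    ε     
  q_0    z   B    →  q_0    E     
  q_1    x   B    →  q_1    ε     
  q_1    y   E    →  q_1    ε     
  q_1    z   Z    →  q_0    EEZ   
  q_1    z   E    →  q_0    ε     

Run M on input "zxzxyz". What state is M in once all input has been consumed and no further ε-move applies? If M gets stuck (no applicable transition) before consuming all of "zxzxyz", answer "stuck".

stuck

(q_0, zxzxyz, Z)
  read z, top Z: go to q_1, push BZ → (q_1, xzxyz, BZ)
  read x, top B: go to q_1, push ε → (q_1, zxyz, Z)
  read z, top Z: go to q_0, push EEZ → (q_0, xyz, EEZ)
  read x, top E: go to q_0, push ε → (q_0, yz, EZ)
No transition for (q_0, y, top E); M blocks with input yz remaining.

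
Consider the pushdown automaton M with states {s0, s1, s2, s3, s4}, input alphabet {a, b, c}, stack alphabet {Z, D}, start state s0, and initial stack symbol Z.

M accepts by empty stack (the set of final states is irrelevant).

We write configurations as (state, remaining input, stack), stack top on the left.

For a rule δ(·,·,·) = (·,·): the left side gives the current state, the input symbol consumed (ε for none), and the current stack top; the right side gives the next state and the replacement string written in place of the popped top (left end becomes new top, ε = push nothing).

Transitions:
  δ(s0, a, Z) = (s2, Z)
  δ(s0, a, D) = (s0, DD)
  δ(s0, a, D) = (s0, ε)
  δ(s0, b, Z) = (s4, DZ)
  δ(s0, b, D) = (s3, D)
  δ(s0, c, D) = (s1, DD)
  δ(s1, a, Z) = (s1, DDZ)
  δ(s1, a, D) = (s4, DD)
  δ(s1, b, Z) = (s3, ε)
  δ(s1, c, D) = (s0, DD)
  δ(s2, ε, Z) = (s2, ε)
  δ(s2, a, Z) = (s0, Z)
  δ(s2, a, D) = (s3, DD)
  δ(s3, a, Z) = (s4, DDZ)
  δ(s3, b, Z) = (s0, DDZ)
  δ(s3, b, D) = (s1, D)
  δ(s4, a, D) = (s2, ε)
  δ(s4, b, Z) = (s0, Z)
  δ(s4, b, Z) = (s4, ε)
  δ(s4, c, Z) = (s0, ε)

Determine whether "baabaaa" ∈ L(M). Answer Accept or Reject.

Accept

One accepting computation: (s0, baabaaa, Z) ⊢ (s4, aabaaa, DZ) ⊢ (s2, abaaa, Z) ⊢ (s0, baaa, Z) ⊢ (s4, aaa, DZ) ⊢ (s2, aa, Z) ⊢ (s0, a, Z) ⊢ (s2, ε, Z) ⊢ (s2, ε, ε)
All input consumed and the stack is empty.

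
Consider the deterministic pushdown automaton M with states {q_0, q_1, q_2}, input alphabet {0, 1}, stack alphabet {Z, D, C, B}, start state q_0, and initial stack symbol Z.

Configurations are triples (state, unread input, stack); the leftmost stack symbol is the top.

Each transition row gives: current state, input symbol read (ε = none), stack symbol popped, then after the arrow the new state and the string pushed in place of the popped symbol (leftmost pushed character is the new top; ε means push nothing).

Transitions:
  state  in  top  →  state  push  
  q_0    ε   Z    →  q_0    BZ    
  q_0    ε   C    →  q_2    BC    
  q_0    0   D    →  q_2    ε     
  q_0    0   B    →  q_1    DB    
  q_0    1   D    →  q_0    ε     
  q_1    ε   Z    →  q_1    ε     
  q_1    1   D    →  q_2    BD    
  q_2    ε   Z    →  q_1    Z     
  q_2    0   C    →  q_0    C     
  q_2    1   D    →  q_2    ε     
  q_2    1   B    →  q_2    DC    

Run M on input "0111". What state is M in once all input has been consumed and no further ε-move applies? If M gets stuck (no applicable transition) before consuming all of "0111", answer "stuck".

(q_0, 0111, Z) ⊢ (q_0, 0111, BZ) ⊢ (q_1, 111, DBZ) ⊢ (q_2, 11, BDBZ) ⊢ (q_2, 1, DCDBZ) ⊢ (q_2, ε, CDBZ)
All input consumed; M is in state q_2.

q_2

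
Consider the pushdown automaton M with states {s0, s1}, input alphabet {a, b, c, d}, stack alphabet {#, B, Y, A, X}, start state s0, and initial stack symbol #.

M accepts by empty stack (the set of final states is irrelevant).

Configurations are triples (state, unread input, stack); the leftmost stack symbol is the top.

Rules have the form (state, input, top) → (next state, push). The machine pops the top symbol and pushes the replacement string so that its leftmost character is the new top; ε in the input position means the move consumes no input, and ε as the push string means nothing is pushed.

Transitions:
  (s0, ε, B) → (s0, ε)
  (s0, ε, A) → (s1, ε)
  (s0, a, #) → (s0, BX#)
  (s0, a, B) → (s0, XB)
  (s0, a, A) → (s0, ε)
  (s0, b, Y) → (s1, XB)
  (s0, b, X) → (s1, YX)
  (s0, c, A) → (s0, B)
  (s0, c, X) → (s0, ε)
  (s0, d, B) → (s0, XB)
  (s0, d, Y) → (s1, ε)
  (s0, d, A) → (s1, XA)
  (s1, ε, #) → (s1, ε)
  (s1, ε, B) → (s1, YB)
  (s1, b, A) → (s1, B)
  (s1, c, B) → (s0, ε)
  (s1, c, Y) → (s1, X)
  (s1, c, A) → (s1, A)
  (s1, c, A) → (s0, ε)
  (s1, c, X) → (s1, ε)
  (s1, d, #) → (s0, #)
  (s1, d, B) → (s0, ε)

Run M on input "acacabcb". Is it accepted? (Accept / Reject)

Reject

No computation consumes all input and empties the stack.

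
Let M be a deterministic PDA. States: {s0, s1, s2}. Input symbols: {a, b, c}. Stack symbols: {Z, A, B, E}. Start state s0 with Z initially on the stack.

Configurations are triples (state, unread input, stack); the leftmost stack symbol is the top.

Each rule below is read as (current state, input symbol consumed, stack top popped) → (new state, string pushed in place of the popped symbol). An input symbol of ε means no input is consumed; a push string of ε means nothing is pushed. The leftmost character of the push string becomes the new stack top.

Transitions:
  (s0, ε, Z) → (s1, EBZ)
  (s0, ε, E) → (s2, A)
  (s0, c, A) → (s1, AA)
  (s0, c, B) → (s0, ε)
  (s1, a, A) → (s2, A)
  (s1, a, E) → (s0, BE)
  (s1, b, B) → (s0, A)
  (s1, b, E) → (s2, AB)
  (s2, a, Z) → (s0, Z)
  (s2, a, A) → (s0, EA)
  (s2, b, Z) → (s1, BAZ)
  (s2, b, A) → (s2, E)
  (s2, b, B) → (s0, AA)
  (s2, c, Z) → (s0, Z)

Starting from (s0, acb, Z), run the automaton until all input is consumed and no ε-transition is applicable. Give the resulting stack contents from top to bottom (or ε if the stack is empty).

EBZ

(s0, acb, Z)
  ε-move, top Z: go to s1, push EBZ → (s1, acb, EBZ)
  read a, top E: go to s0, push BE → (s0, cb, BEBZ)
  read c, top B: go to s0, push ε → (s0, b, EBZ)
  ε-move, top E: go to s2, push A → (s2, b, ABZ)
  read b, top A: go to s2, push E → (s2, ε, EBZ)
All input consumed in state s2 with stack EBZ.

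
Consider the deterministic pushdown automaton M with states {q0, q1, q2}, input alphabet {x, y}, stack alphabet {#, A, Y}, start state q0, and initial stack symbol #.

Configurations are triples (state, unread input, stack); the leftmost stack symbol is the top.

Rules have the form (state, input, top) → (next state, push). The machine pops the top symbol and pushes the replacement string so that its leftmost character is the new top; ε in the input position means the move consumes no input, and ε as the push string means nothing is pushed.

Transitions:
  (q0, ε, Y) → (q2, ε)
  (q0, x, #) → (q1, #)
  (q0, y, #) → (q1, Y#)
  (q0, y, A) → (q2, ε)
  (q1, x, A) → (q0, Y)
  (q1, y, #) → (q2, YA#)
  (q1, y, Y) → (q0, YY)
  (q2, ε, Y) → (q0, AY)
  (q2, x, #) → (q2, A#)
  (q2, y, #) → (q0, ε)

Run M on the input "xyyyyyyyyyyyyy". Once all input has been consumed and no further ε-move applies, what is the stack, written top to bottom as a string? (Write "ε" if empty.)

AYA#

(q0, xyyyyyyyyyyyyy, #) ⊢ (q1, yyyyyyyyyyyyy, #) ⊢ (q2, yyyyyyyyyyyy, YA#) ⊢ (q0, yyyyyyyyyyyy, AYA#) ⊢ (q2, yyyyyyyyyyy, YA#) ⊢ (q0, yyyyyyyyyyy, AYA#) ⊢ (q2, yyyyyyyyyy, YA#) ⊢ (q0, yyyyyyyyyy, AYA#) ⊢ (q2, yyyyyyyyy, YA#) ⊢ (q0, yyyyyyyyy, AYA#) ⊢ (q2, yyyyyyyy, YA#) ⊢ (q0, yyyyyyyy, AYA#) ⊢ (q2, yyyyyyy, YA#) ⊢ (q0, yyyyyyy, AYA#) ⊢ (q2, yyyyyy, YA#) ⊢ (q0, yyyyyy, AYA#) ⊢ (q2, yyyyy, YA#) ⊢ (q0, yyyyy, AYA#) ⊢ (q2, yyyy, YA#) ⊢ (q0, yyyy, AYA#) ⊢ (q2, yyy, YA#) ⊢ (q0, yyy, AYA#) ⊢ (q2, yy, YA#) ⊢ (q0, yy, AYA#) ⊢ (q2, y, YA#) ⊢ (q0, y, AYA#) ⊢ (q2, ε, YA#) ⊢ (q0, ε, AYA#)
All input consumed in state q0 with stack AYA#.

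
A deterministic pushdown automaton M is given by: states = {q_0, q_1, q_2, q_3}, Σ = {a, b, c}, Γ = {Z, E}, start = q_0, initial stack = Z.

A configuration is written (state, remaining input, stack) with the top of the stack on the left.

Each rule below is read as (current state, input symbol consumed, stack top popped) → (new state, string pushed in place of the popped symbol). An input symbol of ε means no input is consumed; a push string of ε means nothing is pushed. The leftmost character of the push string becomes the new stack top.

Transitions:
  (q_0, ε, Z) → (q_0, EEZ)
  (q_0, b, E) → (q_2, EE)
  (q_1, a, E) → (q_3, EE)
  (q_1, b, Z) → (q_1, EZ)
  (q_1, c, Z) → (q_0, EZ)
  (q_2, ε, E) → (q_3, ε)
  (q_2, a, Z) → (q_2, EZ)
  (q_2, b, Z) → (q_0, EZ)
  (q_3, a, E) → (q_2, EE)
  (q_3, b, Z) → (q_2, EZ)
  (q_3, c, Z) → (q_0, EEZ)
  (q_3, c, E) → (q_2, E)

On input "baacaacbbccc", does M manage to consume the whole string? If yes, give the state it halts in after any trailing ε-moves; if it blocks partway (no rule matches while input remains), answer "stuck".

(q_0, baacaacbbccc, Z)
  ε-move, top Z: go to q_0, push EEZ → (q_0, baacaacbbccc, EEZ)
  read b, top E: go to q_2, push EE → (q_2, aacaacbbccc, EEEZ)
  ε-move, top E: go to q_3, push ε → (q_3, aacaacbbccc, EEZ)
  read a, top E: go to q_2, push EE → (q_2, acaacbbccc, EEEZ)
  ε-move, top E: go to q_3, push ε → (q_3, acaacbbccc, EEZ)
  read a, top E: go to q_2, push EE → (q_2, caacbbccc, EEEZ)
  ε-move, top E: go to q_3, push ε → (q_3, caacbbccc, EEZ)
  read c, top E: go to q_2, push E → (q_2, aacbbccc, EEZ)
  ε-move, top E: go to q_3, push ε → (q_3, aacbbccc, EZ)
  read a, top E: go to q_2, push EE → (q_2, acbbccc, EEZ)
  ε-move, top E: go to q_3, push ε → (q_3, acbbccc, EZ)
  read a, top E: go to q_2, push EE → (q_2, cbbccc, EEZ)
  ε-move, top E: go to q_3, push ε → (q_3, cbbccc, EZ)
  read c, top E: go to q_2, push E → (q_2, bbccc, EZ)
  ε-move, top E: go to q_3, push ε → (q_3, bbccc, Z)
  read b, top Z: go to q_2, push EZ → (q_2, bccc, EZ)
  ε-move, top E: go to q_3, push ε → (q_3, bccc, Z)
  read b, top Z: go to q_2, push EZ → (q_2, ccc, EZ)
  ε-move, top E: go to q_3, push ε → (q_3, ccc, Z)
  read c, top Z: go to q_0, push EEZ → (q_0, cc, EEZ)
No transition for (q_0, c, top E); M blocks with input cc remaining.

stuck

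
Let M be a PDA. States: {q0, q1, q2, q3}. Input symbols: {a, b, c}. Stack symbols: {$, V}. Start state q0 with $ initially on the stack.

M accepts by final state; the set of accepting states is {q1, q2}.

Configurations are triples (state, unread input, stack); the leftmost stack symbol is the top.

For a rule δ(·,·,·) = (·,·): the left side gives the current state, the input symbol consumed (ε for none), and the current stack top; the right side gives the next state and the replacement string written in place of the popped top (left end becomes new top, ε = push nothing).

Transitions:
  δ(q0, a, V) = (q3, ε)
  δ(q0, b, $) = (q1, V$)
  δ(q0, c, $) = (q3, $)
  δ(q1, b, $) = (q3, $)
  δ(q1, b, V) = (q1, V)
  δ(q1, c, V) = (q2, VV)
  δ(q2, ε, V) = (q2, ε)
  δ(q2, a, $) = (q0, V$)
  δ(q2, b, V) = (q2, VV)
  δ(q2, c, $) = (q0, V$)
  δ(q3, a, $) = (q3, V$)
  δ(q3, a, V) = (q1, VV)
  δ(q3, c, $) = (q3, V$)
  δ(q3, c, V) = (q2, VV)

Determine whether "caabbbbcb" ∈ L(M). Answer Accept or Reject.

One accepting computation: (q0, caabbbbcb, $) ⊢ (q3, aabbbbcb, $) ⊢ (q3, abbbbcb, V$) ⊢ (q1, bbbbcb, VV$) ⊢ (q1, bbbcb, VV$) ⊢ (q1, bbcb, VV$) ⊢ (q1, bcb, VV$) ⊢ (q1, cb, VV$) ⊢ (q2, b, VVV$) ⊢ (q2, ε, VVVV$)
All input consumed and state q2 ∈ F.

Accept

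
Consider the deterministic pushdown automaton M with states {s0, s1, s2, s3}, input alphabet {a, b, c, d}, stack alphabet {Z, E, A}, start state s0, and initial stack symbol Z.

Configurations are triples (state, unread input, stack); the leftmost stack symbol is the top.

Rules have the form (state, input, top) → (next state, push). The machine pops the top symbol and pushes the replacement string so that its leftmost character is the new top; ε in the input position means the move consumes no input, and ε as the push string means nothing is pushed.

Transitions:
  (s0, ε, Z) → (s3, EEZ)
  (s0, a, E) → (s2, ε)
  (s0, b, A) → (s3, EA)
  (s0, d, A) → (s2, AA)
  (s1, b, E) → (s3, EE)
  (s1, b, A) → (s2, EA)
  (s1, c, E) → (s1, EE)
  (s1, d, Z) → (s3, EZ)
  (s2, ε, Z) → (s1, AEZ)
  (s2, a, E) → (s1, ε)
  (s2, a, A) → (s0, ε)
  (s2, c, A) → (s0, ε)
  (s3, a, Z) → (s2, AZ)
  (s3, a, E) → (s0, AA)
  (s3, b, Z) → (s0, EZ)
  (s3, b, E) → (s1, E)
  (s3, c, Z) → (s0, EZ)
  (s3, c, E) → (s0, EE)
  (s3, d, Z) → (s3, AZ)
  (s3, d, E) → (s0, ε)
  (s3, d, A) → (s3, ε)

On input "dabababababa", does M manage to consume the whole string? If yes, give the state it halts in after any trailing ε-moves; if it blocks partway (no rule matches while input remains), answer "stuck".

(s0, dabababababa, Z) ⊢ (s3, dabababababa, EEZ) ⊢ (s0, abababababa, EZ) ⊢ (s2, bababababa, Z) ⊢ (s1, bababababa, AEZ) ⊢ (s2, ababababa, EAEZ) ⊢ (s1, babababa, AEZ) ⊢ (s2, abababa, EAEZ) ⊢ (s1, bababa, AEZ) ⊢ (s2, ababa, EAEZ) ⊢ (s1, baba, AEZ) ⊢ (s2, aba, EAEZ) ⊢ (s1, ba, AEZ) ⊢ (s2, a, EAEZ) ⊢ (s1, ε, AEZ)
All input consumed; M is in state s1.

s1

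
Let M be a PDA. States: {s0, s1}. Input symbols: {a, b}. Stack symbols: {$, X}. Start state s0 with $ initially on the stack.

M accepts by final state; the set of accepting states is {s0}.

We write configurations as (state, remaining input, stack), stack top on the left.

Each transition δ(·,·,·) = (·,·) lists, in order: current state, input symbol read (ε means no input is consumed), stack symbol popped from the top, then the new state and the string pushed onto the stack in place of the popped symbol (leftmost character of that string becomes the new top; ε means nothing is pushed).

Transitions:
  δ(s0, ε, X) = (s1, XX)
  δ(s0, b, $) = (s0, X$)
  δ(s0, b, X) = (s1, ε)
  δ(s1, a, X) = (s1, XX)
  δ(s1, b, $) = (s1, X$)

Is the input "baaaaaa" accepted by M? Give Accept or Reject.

No computation consumes all input and reaches a final state.

Reject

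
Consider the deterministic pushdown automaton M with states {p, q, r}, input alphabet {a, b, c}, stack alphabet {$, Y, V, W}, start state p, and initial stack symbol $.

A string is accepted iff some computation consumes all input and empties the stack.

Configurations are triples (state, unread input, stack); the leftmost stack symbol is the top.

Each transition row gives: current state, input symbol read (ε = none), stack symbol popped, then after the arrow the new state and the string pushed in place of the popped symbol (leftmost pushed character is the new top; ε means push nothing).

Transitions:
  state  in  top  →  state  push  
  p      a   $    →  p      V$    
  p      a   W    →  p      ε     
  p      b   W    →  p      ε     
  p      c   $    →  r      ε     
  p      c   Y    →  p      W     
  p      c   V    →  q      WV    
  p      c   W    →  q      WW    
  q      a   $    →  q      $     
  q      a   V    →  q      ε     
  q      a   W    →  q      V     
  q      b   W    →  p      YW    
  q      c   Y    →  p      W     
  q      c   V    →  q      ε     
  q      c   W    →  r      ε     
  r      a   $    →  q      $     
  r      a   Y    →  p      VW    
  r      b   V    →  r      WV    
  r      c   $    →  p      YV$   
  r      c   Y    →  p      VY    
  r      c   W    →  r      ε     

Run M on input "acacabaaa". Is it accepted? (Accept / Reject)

Reject

(p, acacabaaa, $) ⊢ (p, cacabaaa, V$) ⊢ (q, acabaaa, WV$) ⊢ (q, cabaaa, VV$) ⊢ (q, abaaa, V$) ⊢ (q, baaa, $)
No transition applies at (q, baaa, $); input not fully consumed.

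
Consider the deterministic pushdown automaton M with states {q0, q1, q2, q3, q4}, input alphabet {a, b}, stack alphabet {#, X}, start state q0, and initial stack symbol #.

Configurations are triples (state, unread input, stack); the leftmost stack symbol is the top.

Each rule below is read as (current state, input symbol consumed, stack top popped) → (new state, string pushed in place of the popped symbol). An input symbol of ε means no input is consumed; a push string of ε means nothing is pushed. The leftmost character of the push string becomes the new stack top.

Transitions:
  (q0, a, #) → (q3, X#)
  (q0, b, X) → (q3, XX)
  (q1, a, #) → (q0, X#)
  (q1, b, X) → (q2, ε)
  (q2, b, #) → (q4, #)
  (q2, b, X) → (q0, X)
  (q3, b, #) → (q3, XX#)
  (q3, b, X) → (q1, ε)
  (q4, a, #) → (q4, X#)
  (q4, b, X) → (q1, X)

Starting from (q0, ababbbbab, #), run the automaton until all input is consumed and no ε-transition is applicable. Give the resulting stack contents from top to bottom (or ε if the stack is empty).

(q0, ababbbbab, #) ⊢ (q3, babbbbab, X#) ⊢ (q1, abbbbab, #) ⊢ (q0, bbbbab, X#) ⊢ (q3, bbbab, XX#) ⊢ (q1, bbab, X#) ⊢ (q2, bab, #) ⊢ (q4, ab, #) ⊢ (q4, b, X#) ⊢ (q1, ε, X#)
All input consumed in state q1 with stack X#.

X#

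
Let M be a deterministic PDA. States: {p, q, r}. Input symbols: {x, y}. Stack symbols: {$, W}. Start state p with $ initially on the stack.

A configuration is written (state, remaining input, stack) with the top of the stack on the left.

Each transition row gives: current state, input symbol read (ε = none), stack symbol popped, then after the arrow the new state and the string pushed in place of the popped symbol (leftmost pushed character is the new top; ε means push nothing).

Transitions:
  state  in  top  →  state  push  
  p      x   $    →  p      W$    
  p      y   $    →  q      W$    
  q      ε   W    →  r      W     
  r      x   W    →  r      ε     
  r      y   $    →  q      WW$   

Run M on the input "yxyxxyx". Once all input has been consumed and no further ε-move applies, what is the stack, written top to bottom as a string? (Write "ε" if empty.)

W$

(p, yxyxxyx, $) ⊢ (q, xyxxyx, W$) ⊢ (r, xyxxyx, W$) ⊢ (r, yxxyx, $) ⊢ (q, xxyx, WW$) ⊢ (r, xxyx, WW$) ⊢ (r, xyx, W$) ⊢ (r, yx, $) ⊢ (q, x, WW$) ⊢ (r, x, WW$) ⊢ (r, ε, W$)
All input consumed in state r with stack W$.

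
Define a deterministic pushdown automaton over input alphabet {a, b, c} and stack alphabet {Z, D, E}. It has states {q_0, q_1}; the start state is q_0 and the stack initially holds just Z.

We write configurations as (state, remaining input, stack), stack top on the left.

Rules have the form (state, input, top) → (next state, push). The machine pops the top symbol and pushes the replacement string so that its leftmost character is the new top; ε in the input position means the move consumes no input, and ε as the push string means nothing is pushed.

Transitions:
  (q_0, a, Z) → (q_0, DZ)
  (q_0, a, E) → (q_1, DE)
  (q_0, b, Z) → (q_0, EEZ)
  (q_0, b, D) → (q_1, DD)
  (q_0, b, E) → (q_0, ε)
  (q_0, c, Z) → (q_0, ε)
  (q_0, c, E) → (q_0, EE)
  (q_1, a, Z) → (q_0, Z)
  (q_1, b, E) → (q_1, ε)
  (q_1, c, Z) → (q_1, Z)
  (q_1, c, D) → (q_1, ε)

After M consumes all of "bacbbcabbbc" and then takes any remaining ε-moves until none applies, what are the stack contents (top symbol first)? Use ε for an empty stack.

ε

(q_0, bacbbcabbbc, Z)
  read b, top Z: go to q_0, push EEZ → (q_0, acbbcabbbc, EEZ)
  read a, top E: go to q_1, push DE → (q_1, cbbcabbbc, DEEZ)
  read c, top D: go to q_1, push ε → (q_1, bbcabbbc, EEZ)
  read b, top E: go to q_1, push ε → (q_1, bcabbbc, EZ)
  read b, top E: go to q_1, push ε → (q_1, cabbbc, Z)
  read c, top Z: go to q_1, push Z → (q_1, abbbc, Z)
  read a, top Z: go to q_0, push Z → (q_0, bbbc, Z)
  read b, top Z: go to q_0, push EEZ → (q_0, bbc, EEZ)
  read b, top E: go to q_0, push ε → (q_0, bc, EZ)
  read b, top E: go to q_0, push ε → (q_0, c, Z)
  read c, top Z: go to q_0, push ε → (q_0, ε, ε)
All input consumed in state q_0 with stack ε.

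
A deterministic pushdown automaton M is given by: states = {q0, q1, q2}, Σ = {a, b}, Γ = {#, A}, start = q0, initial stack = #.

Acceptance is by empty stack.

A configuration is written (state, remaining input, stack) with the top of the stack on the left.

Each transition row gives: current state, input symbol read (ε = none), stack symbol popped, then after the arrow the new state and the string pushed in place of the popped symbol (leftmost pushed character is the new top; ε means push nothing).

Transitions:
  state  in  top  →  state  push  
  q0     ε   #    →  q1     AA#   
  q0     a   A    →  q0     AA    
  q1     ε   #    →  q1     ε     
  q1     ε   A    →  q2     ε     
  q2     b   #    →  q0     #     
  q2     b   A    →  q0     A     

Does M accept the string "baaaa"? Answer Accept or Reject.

Reject

(q0, baaaa, #)
  ε-move, top #: go to q1, push AA# → (q1, baaaa, AA#)
  ε-move, top A: go to q2, push ε → (q2, baaaa, A#)
  read b, top A: go to q0, push A → (q0, aaaa, A#)
  read a, top A: go to q0, push AA → (q0, aaa, AA#)
  read a, top A: go to q0, push AA → (q0, aa, AAA#)
  read a, top A: go to q0, push AA → (q0, a, AAAA#)
  read a, top A: go to q0, push AA → (q0, ε, AAAAA#)
All input consumed; stack is AAAAA#, not empty, and no further ε-move applies.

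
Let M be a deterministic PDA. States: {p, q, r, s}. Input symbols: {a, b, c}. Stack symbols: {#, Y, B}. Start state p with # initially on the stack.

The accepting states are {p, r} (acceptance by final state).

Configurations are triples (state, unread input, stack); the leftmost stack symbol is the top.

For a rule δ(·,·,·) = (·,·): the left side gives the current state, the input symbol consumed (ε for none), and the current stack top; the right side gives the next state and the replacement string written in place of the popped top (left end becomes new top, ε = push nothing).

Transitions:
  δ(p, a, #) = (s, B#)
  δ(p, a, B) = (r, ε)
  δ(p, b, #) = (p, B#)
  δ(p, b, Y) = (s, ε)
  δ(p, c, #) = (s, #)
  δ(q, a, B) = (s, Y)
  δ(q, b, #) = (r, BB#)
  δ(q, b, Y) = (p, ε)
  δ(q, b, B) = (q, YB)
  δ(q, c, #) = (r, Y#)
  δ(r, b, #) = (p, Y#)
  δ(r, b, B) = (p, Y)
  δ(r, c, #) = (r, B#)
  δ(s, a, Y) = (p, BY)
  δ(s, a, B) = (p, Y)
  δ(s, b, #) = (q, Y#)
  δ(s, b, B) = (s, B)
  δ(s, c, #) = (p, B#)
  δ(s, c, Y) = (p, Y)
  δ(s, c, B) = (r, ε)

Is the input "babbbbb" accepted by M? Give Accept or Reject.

Accept

(p, babbbbb, #) ⊢ (p, abbbbb, B#) ⊢ (r, bbbbb, #) ⊢ (p, bbbb, Y#) ⊢ (s, bbb, #) ⊢ (q, bb, Y#) ⊢ (p, b, #) ⊢ (p, ε, B#)
All input consumed; state p ∈ F.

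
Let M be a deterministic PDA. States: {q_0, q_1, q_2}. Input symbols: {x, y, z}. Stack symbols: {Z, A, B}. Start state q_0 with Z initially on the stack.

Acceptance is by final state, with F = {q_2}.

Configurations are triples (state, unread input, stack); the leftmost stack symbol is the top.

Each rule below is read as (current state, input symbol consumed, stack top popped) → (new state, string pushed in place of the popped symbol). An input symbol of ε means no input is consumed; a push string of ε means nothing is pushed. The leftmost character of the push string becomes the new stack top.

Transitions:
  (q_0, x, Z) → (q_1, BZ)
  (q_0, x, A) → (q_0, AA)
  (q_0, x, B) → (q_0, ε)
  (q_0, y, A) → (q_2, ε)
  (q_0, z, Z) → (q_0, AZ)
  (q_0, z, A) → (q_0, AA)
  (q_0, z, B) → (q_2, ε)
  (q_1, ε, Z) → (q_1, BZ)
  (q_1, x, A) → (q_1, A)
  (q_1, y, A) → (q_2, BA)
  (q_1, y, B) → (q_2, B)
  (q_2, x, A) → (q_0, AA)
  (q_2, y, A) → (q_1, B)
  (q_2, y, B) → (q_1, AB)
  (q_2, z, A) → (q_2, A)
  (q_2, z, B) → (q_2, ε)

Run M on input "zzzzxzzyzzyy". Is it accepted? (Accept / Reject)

Accept

(q_0, zzzzxzzyzzyy, Z)
  read z, top Z: go to q_0, push AZ → (q_0, zzzxzzyzzyy, AZ)
  read z, top A: go to q_0, push AA → (q_0, zzxzzyzzyy, AAZ)
  read z, top A: go to q_0, push AA → (q_0, zxzzyzzyy, AAAZ)
  read z, top A: go to q_0, push AA → (q_0, xzzyzzyy, AAAAZ)
  read x, top A: go to q_0, push AA → (q_0, zzyzzyy, AAAAAZ)
  read z, top A: go to q_0, push AA → (q_0, zyzzyy, AAAAAAZ)
  read z, top A: go to q_0, push AA → (q_0, yzzyy, AAAAAAAZ)
  read y, top A: go to q_2, push ε → (q_2, zzyy, AAAAAAZ)
  read z, top A: go to q_2, push A → (q_2, zyy, AAAAAAZ)
  read z, top A: go to q_2, push A → (q_2, yy, AAAAAAZ)
  read y, top A: go to q_1, push B → (q_1, y, BAAAAAZ)
  read y, top B: go to q_2, push B → (q_2, ε, BAAAAAZ)
All input consumed; state q_2 ∈ F.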